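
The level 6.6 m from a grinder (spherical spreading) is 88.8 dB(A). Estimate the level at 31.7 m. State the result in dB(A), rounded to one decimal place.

For a point source, L₂ = L₁ − 20·log₁₀(r₂/r₁).
L₂ = 88.8 − 20·log₁₀(31.7/6.6) = 88.8 − 13.630 = 75.17 dB(A).

75.2 dB(A)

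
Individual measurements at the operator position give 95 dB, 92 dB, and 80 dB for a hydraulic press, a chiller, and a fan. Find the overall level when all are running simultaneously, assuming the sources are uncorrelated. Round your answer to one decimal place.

96.9 dB

For uncorrelated sources the intensities add, so convert each level to linear form, sum, and take 10·log₁₀ of the total.
Σ 10^(L/10) = 10^(95/10) + 10^(92/10) + 10^(80/10) = 4.847e+09.
L_total = 10·log₁₀(4.847e+09) = 96.85 dB.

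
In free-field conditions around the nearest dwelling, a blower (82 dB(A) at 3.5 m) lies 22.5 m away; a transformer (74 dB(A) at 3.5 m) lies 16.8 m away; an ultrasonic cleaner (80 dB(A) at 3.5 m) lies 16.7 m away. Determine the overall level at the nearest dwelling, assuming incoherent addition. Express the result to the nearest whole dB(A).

70 dB(A)

First find each source's level at the receiver (point-source: −20·log₁₀(r/r_ref)), then combine on an intensity basis.
blower: 82 − 20·log₁₀(22.5/3.5) = 82 − 16.16 = 65.84 dB(A).
transformer: 74 − 20·log₁₀(16.8/3.5) = 74 − 13.62 = 60.38 dB(A).
ultrasonic cleaner: 80 − 20·log₁₀(16.7/3.5) = 80 − 13.57 = 66.43 dB(A).
Σ 10^(L/10) = 9.318e+06 → L_total = 10·log₁₀(9.318e+06) = 69.69 dB(A).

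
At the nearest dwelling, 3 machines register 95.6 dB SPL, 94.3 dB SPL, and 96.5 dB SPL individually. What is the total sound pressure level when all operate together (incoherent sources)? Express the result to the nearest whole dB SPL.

100 dB SPL

For uncorrelated sources the intensities add, so convert each level to linear form, sum, and take 10·log₁₀ of the total.
Σ 10^(L/10) = 10^(95.6/10) + 10^(94.3/10) + 10^(96.5/10) = 1.079e+10.
L_total = 10·log₁₀(1.079e+10) = 100.33 dB SPL.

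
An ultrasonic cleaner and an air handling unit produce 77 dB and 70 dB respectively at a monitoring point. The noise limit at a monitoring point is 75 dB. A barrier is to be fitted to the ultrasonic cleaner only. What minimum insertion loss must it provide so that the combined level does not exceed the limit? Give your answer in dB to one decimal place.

3.7 dB

The untreated sources together contribute 10^(70/10) = 1.000e+07, i.e. 70.00 dB.
The limit corresponds to 10^(75/10) = 3.162e+07; subtracting the fixed part leaves 2.162e+07 for the ultrasonic cleaner, i.e. 73.35 dB.
So the ultrasonic cleaner must be reduced from 77 to 73.35 dB: IL = 3.65 dB.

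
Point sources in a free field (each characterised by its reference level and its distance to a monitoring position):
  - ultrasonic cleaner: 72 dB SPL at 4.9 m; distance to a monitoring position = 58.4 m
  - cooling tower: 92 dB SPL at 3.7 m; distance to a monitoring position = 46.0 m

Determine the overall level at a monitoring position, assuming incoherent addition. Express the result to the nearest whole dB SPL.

First find each source's level at the receiver (point-source: −20·log₁₀(r/r_ref)), then combine on an intensity basis.
ultrasonic cleaner: 72 − 20·log₁₀(58.4/4.9) = 72 − 21.52 = 50.48 dB SPL.
cooling tower: 92 − 20·log₁₀(46.0/3.7) = 92 − 21.89 = 70.11 dB SPL.
Σ 10^(L/10) = 1.037e+07 → L_total = 10·log₁₀(1.037e+07) = 70.16 dB SPL.

70 dB SPL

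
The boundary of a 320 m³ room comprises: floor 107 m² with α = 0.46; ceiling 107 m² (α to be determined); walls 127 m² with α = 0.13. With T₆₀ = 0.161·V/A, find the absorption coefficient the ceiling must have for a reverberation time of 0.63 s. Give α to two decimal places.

0.15

From T₆₀ = 0.161·V/A, the target T₆₀ = 0.63 s needs A = 0.161·320/0.63 = 81.78 m².
Absorption from the other surfaces = 107·0.46 + 127·0.13 = 65.73 m², so the ceiling must supply 16.05 m² over 107 m².
α = 16.05/107 = 0.150.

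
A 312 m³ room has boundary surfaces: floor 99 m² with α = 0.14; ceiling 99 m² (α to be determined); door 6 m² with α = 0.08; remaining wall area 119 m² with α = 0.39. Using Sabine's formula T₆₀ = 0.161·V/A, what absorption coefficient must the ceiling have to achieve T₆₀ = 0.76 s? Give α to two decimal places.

0.05

Required total absorption A = 0.161·312/0.76 = 66.09 m².
Absorption from the other surfaces = 99·0.14 + 6·0.08 + 119·0.39 = 60.75 m², so the ceiling must supply 5.34 m² over 99 m².
α = 5.34/99 = 0.054.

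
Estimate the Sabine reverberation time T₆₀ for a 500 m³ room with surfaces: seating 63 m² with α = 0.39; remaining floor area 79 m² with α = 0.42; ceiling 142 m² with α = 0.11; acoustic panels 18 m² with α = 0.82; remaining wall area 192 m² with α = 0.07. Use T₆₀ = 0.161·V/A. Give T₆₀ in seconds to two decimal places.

0.79 s

Summing Sᵢαᵢ: 63·0.39 + 79·0.42 + 142·0.11 + 18·0.82 + 192·0.07 = 101.57 m².
T₆₀ = 0.161 × 500 / 101.57 = 0.793 s.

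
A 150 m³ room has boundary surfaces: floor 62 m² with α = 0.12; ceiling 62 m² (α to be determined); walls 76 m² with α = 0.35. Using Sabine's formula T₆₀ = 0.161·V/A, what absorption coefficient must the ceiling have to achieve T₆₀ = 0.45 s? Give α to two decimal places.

0.32

A = 0.161·V/T₆₀ = 0.161·150/0.45 = 53.67 m² sabins.
Absorption from the other surfaces = 62·0.12 + 76·0.35 = 34.04 m², so the ceiling must supply 19.63 m² over 62 m².
α = 19.63/62 = 0.317.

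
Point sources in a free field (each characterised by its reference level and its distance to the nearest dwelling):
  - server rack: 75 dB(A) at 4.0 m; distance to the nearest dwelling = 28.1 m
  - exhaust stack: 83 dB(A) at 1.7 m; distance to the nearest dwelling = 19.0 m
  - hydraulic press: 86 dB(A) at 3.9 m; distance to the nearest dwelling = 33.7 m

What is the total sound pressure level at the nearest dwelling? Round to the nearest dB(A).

Apply inverse-square spreading to bring every level to the receiver, then sum 10^(L/10).
server rack: 75 − 20·log₁₀(28.1/4.0) = 75 − 16.93 = 58.07 dB(A).
exhaust stack: 83 − 20·log₁₀(19.0/1.7) = 83 − 20.97 = 62.03 dB(A).
hydraulic press: 86 − 20·log₁₀(33.7/3.9) = 86 − 18.73 = 67.27 dB(A).
Σ 10^(L/10) = 7.570e+06 → L_total = 10·log₁₀(7.570e+06) = 68.79 dB(A).

69 dB(A)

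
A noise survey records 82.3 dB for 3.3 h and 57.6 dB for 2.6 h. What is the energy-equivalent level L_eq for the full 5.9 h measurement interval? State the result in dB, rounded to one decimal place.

L_eq = 10·log₁₀[(1/T)·Σ tᵢ·10^(Lᵢ/10)] with T = 5.9 h.
Σ tᵢ·10^(Lᵢ/10) = 3.3·10^(82.3/10) + 2.6·10^(57.6/10) = 5.619e+08.
L_eq = 10·log₁₀(5.619e+08/5.9) = 79.79 dB.

79.8 dB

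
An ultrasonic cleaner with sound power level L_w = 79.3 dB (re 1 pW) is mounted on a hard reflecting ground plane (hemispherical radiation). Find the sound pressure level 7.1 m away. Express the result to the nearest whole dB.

L_p = L_w − 10·log₁₀(2π·r²) with r = 7.1 m.
2π·r² = 316.7 m², 10·log₁₀ of that is 25.007 dB.
L_p = 79.3 − 25.007 = 54.29 dB.

54 dB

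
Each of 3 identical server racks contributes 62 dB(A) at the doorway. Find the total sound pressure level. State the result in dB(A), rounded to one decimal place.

L_total = L₁ + 10·log₁₀ N for N identical incoherent sources.
L_total = 62 + 10·log₁₀(3) = 62 + 4.771 = 66.77 dB(A).

66.8 dB(A)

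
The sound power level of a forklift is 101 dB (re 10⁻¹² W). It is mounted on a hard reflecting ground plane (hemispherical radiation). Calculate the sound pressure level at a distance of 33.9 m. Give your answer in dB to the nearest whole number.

62 dB

L_p = L_w − 10·log₁₀(2π·r²) with r = 33.9 m.
2π·r² = 7221 m², 10·log₁₀ of that is 38.586 dB.
L_p = 101 − 38.586 = 62.41 dB.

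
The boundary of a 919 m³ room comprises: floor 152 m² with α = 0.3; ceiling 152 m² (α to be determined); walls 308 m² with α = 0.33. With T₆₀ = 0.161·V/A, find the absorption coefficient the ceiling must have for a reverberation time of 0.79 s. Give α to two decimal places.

0.26

From T₆₀ = 0.161·V/A, the target T₆₀ = 0.79 s needs A = 0.161·919/0.79 = 187.29 m².
Absorption from the other surfaces = 152·0.3 + 308·0.33 = 147.24 m², so the ceiling must supply 40.05 m² over 152 m².
α = 40.05/152 = 0.263.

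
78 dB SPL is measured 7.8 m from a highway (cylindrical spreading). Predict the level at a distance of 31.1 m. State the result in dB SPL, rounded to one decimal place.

Cylindrical spreading from a line source gives a 10·log₁₀(r₂/r₁) drop.
L₂ = 78 − 10·log₁₀(31.1/7.8) = 78 − 6.007 = 71.99 dB SPL.

72.0 dB SPL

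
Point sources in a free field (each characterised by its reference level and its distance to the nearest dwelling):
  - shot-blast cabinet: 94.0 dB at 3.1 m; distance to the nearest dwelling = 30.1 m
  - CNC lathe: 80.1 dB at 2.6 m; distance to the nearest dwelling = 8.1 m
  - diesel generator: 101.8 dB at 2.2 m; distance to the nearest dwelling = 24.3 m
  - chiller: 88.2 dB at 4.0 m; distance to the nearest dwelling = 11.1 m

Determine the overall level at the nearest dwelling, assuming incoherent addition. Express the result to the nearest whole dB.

84 dB

Apply inverse-square spreading to bring every level to the receiver, then sum 10^(L/10).
shot-blast cabinet: 94.0 − 20·log₁₀(30.1/3.1) = 94.0 − 19.74 = 74.26 dB.
CNC lathe: 80.1 − 20·log₁₀(8.1/2.6) = 80.1 − 9.87 = 70.23 dB.
diesel generator: 101.8 − 20·log₁₀(24.3/2.2) = 101.8 − 20.86 = 80.94 dB.
chiller: 88.2 − 20·log₁₀(11.1/4.0) = 88.2 − 8.87 = 79.33 dB.
Σ 10^(L/10) = 2.470e+08 → L_total = 10·log₁₀(2.470e+08) = 83.93 dB.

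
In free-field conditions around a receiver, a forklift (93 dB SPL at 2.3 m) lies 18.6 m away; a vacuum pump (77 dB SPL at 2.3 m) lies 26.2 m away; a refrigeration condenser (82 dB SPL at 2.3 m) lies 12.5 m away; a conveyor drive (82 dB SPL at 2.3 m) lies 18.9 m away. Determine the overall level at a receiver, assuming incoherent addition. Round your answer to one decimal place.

Apply inverse-square spreading to bring every level to the receiver, then sum 10^(L/10).
forklift: 93 − 20·log₁₀(18.6/2.3) = 93 − 18.16 = 74.84 dB SPL.
vacuum pump: 77 − 20·log₁₀(26.2/2.3) = 77 − 21.13 = 55.87 dB SPL.
refrigeration condenser: 82 − 20·log₁₀(12.5/2.3) = 82 − 14.70 = 67.30 dB SPL.
conveyor drive: 82 − 20·log₁₀(18.9/2.3) = 82 − 18.29 = 63.71 dB SPL.
Σ 10^(L/10) = 3.861e+07 → L_total = 10·log₁₀(3.861e+07) = 75.87 dB SPL.

75.9 dB SPL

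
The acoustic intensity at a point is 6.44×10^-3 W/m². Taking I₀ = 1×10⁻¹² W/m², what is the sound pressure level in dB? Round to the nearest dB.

98 dB

L = 10·log₁₀(I/I₀) = 10·log₁₀(6.44×10^-3/10⁻¹²) = 10·log₁₀(6.44×10^9).
L = 10·(0.8089 + 9) = 98.09 dB.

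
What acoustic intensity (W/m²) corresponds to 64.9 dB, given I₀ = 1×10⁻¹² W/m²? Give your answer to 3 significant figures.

3.09e-06 W/m²

L = 10·log₁₀(I/I₀) ⇒ I = I₀·10^(L/10) = 10⁻¹² × 10^6.49.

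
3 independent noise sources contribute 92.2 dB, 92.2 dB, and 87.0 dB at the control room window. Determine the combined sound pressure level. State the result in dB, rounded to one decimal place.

For uncorrelated sources the intensities add, so convert each level to linear form, sum, and take 10·log₁₀ of the total.
Σ 10^(L/10) = 10^(92.2/10) + 10^(92.2/10) + 10^(87.0/10) = 3.820e+09.
L_total = 10·log₁₀(3.820e+09) = 95.82 dB.

95.8 dB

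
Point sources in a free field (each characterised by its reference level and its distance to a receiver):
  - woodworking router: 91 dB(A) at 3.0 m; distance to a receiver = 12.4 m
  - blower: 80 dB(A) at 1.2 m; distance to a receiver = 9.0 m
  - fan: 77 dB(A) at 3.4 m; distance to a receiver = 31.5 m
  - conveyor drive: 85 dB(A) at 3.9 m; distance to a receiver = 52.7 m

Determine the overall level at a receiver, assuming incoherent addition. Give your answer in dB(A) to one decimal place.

Propagate each source to the receiver with L = L_ref − 20·log₁₀(r/r_ref), then add intensities.
woodworking router: 91 − 20·log₁₀(12.4/3.0) = 91 − 12.33 = 78.67 dB(A).
blower: 80 − 20·log₁₀(9.0/1.2) = 80 − 17.50 = 62.50 dB(A).
fan: 77 − 20·log₁₀(31.5/3.4) = 77 − 19.34 = 57.66 dB(A).
conveyor drive: 85 − 20·log₁₀(52.7/3.9) = 85 − 22.61 = 62.39 dB(A).
Σ 10^(L/10) = 7.778e+07 → L_total = 10·log₁₀(7.778e+07) = 78.91 dB(A).

78.9 dB(A)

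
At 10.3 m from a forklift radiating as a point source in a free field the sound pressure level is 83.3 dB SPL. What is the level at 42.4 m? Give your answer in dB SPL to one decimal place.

Point-source attenuation: ΔL = 20·log₁₀(r₂/r₁) = 20·log₁₀(42.4/10.3) = 12.291 dB.
L₂ = 83.3 − 20·log₁₀(42.4/10.3) = 83.3 − 12.291 = 71.01 dB SPL.

71.0 dB SPL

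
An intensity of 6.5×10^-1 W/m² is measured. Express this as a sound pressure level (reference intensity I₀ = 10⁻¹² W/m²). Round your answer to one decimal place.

Dividing by I₀ shifts the exponent by 12: I/I₀ = 6.5×10^11.
L = 10·(0.8129 + 11) = 118.13 dB.

118.1 dB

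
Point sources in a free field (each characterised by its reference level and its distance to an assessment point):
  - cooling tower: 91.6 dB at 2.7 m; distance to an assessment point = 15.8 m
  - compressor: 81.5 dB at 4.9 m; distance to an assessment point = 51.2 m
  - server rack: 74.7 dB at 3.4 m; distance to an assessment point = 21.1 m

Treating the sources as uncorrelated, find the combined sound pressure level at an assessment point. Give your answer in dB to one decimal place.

76.5 dB

Propagate each source to the receiver with L = L_ref − 20·log₁₀(r/r_ref), then add intensities.
cooling tower: 91.6 − 20·log₁₀(15.8/2.7) = 91.6 − 15.35 = 76.25 dB.
compressor: 81.5 − 20·log₁₀(51.2/4.9) = 81.5 − 20.38 = 61.12 dB.
server rack: 74.7 − 20·log₁₀(21.1/3.4) = 74.7 − 15.86 = 58.84 dB.
Σ 10^(L/10) = 4.427e+07 → L_total = 10·log₁₀(4.427e+07) = 76.46 dB.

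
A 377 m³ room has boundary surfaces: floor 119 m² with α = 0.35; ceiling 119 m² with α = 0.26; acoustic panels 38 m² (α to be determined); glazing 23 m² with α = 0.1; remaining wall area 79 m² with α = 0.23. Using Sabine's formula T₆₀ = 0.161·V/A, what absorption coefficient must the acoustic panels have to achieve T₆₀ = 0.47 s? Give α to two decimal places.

0.95

From T₆₀ = 0.161·V/A, the target T₆₀ = 0.47 s needs A = 0.161·377/0.47 = 129.14 m².
Absorption from the other surfaces = 119·0.35 + 119·0.26 + 23·0.1 + 79·0.23 = 93.06 m², so the acoustic panels must supply 36.08 m² over 38 m².
α = 36.08/38 = 0.950.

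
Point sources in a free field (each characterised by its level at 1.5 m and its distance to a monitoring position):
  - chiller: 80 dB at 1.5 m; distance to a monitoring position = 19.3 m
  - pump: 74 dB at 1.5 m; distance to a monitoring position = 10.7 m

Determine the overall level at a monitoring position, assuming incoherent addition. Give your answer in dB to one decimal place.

60.4 dB

First find each source's level at the receiver (point-source: −20·log₁₀(r/r_ref)), then combine on an intensity basis.
chiller: 80 − 20·log₁₀(19.3/1.5) = 80 − 22.19 = 57.81 dB.
pump: 74 − 20·log₁₀(10.7/1.5) = 74 − 17.07 = 56.93 dB.
Σ 10^(L/10) = 1.098e+06 → L_total = 10·log₁₀(1.098e+06) = 60.40 dB.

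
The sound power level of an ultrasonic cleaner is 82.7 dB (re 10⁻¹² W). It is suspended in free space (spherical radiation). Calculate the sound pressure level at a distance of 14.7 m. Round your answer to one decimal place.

48.4 dB

The power spreads over a sphere of area 4π·r², so L_p = L_w − 10·log₁₀(4π·r²).
4π·r² = 2715 m², 10·log₁₀ of that is 34.338 dB.
L_p = 82.7 − 34.338 = 48.36 dB.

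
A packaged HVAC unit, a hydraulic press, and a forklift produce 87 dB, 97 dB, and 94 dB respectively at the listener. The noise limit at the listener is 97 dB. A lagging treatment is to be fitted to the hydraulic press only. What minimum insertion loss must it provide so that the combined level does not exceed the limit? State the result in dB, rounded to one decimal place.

4.0 dB

Fixed contribution from the other sources: Σ 10^(L/10) = 10^(87/10) + 10^(94/10) = 3.013e+09 (94.79 dB).
The limit corresponds to 10^(97/10) = 5.012e+09; subtracting the fixed part leaves 1.999e+09 for the hydraulic press, i.e. 93.01 dB.
Required insertion loss = 97 − 93.01 = 3.99 dB.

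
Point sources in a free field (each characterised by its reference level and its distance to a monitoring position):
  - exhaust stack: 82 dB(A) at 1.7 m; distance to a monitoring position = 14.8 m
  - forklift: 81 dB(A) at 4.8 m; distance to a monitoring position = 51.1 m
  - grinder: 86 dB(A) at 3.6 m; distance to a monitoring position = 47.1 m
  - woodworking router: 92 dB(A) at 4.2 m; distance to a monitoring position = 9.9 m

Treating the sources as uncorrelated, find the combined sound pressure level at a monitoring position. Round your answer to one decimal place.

Propagate each source to the receiver with L = L_ref − 20·log₁₀(r/r_ref), then add intensities.
exhaust stack: 82 − 20·log₁₀(14.8/1.7) = 82 − 18.80 = 63.20 dB(A).
forklift: 81 − 20·log₁₀(51.1/4.8) = 81 − 20.54 = 60.46 dB(A).
grinder: 86 − 20·log₁₀(47.1/3.6) = 86 − 22.33 = 63.67 dB(A).
woodworking router: 92 − 20·log₁₀(9.9/4.2) = 92 − 7.45 = 84.55 dB(A).
Σ 10^(L/10) = 2.908e+08 → L_total = 10·log₁₀(2.908e+08) = 84.64 dB(A).

84.6 dB(A)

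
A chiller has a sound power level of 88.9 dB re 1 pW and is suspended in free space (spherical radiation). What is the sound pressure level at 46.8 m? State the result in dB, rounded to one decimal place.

L_p = L_w − 10·log₁₀(4π·r²) with r = 46.8 m.
4π·r² = 2.752e+04 m², 10·log₁₀ of that is 44.397 dB.
L_p = 88.9 − 44.397 = 44.50 dB.

44.5 dB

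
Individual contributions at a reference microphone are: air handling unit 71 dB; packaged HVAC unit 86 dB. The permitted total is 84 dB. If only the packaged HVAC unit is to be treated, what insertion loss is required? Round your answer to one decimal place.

2.2 dB

Fixed contribution from the other source: Σ 10^(L/10) = 10^(71/10) = 1.259e+07 (71.00 dB).
To meet 84 dB overall, the treated packaged HVAC unit may contribute at most 10^(84/10) − 1.259e+07 = 2.386e+08, i.e. 83.78 dB.
So the packaged HVAC unit must be reduced from 86 to 83.78 dB: IL = 2.22 dB.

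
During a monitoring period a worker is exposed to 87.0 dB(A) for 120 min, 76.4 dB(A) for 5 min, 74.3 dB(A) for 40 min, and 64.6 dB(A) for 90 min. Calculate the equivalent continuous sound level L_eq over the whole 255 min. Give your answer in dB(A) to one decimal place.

83.8 dB(A)

Weight each interval's intensity by its duration and average over T = 255 min:
Σ tᵢ·10^(Lᵢ/10) = 120·10^(87.0/10) + 5·10^(76.4/10) + 40·10^(74.3/10) + 90·10^(64.6/10) = 6.170e+10.
L_eq = 10·log₁₀(6.170e+10/255) = 83.84 dB(A).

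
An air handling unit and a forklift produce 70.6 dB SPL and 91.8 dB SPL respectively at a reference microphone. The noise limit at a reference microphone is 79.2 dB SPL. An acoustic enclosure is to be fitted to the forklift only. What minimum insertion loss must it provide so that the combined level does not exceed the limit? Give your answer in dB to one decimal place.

13.2 dB

Fixed contribution from the other source: Σ 10^(L/10) = 10^(70.6/10) = 1.148e+07 (70.60 dB SPL).
To meet 79.2 dB SPL overall, the treated forklift may contribute at most 10^(79.2/10) − 1.148e+07 = 7.169e+07, i.e. 78.55 dB SPL.
So the forklift must be reduced from 91.8 to 78.55 dB SPL: IL = 13.25 dB.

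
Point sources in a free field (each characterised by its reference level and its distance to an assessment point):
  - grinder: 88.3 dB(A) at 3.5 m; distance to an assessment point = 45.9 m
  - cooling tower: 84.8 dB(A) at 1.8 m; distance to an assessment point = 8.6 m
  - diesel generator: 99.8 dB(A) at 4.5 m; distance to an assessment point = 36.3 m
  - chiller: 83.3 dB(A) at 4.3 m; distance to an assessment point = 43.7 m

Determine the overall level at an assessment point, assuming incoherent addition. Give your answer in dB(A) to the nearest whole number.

82 dB(A)

First find each source's level at the receiver (point-source: −20·log₁₀(r/r_ref)), then combine on an intensity basis.
grinder: 88.3 − 20·log₁₀(45.9/3.5) = 88.3 − 22.35 = 65.95 dB(A).
cooling tower: 84.8 − 20·log₁₀(8.6/1.8) = 84.8 − 13.58 = 71.22 dB(A).
diesel generator: 99.8 − 20·log₁₀(36.3/4.5) = 99.8 − 18.13 = 81.67 dB(A).
chiller: 83.3 − 20·log₁₀(43.7/4.3) = 83.3 − 20.14 = 63.16 dB(A).
Σ 10^(L/10) = 1.660e+08 → L_total = 10·log₁₀(1.660e+08) = 82.20 dB(A).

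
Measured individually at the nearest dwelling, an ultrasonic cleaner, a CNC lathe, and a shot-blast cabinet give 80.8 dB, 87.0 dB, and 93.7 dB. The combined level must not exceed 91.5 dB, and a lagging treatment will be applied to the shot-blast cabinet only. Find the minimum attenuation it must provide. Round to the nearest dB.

Fixed contribution from the other sources: Σ 10^(L/10) = 10^(80.8/10) + 10^(87.0/10) = 6.214e+08 (87.93 dB).
The limit corresponds to 10^(91.5/10) = 1.413e+09; subtracting the fixed part leaves 7.911e+08 for the shot-blast cabinet, i.e. 88.98 dB.
So the shot-blast cabinet must be reduced from 93.7 to 88.98 dB: IL = 4.72 dB.

5 dB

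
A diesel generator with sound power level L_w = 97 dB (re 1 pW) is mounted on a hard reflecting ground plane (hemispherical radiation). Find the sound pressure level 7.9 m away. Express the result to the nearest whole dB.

The power spreads over a hemisphere of area 2π·r², so L_p = L_w − 10·log₁₀(2π·r²).
2π·r² = 392.1 m², 10·log₁₀ of that is 25.934 dB.
L_p = 97 − 25.934 = 71.07 dB.

71 dB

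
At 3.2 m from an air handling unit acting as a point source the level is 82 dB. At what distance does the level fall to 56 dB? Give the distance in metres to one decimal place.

For a point source L₁ − L₂ = 20·log₁₀(r₂/r₁), so r₂ = r₁·10^((L₁−L₂)/20).
r₂ = 3.2·10^((82−56)/20) = 3.2·10^(26.0/20) = 63.85 m.

63.8 m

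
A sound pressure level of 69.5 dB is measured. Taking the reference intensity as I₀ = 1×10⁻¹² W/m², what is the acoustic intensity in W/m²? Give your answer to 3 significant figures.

I/I₀ = 10^(69.5/10) = 8.913e+06, so I = 8.913e+06 × 10⁻¹² W/m².

8.91e-06 W/m²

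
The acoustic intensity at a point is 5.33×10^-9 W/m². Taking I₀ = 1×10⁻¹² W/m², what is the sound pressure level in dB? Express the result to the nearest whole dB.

37 dB

L = 10·log₁₀(I/I₀) = 10·log₁₀(5.33×10^-9/10⁻¹²) = 10·log₁₀(5.33×10^3).
L = 10·(0.7267 + 3) = 37.27 dB.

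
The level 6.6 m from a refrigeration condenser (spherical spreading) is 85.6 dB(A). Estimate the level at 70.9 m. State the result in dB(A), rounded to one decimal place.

Point-source attenuation: ΔL = 20·log₁₀(r₂/r₁) = 20·log₁₀(70.9/6.6) = 20.622 dB.
L₂ = 85.6 − 20·log₁₀(70.9/6.6) = 85.6 − 20.622 = 64.98 dB(A).

65.0 dB(A)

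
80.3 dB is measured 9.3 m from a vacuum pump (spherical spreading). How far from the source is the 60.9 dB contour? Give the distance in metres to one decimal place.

86.8 m

Point-source spreading drops the level by 20·log₁₀(r₂/r₁); inverting, r₂/r₁ = 10^(ΔL/20).
r₂ = 9.3·10^((80.3−60.9)/20) = 9.3·10^(19.4/20) = 86.79 m.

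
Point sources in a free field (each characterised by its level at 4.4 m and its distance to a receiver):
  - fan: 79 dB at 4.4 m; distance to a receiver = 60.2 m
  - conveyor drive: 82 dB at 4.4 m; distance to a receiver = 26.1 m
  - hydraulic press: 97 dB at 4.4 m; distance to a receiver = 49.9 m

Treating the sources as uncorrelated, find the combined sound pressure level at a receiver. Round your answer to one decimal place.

76.4 dB

Propagate each source to the receiver with L = L_ref − 20·log₁₀(r/r_ref), then add intensities.
fan: 79 − 20·log₁₀(60.2/4.4) = 79 − 22.72 = 56.28 dB.
conveyor drive: 82 − 20·log₁₀(26.1/4.4) = 82 − 15.46 = 66.54 dB.
hydraulic press: 97 − 20·log₁₀(49.9/4.4) = 97 − 21.09 = 75.91 dB.
Σ 10^(L/10) = 4.390e+07 → L_total = 10·log₁₀(4.390e+07) = 76.42 dB.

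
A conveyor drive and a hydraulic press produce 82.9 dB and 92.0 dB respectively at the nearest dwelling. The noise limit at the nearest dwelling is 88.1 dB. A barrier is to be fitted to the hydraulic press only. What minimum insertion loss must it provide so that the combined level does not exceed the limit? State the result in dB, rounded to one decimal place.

The untreated sources together contribute 10^(82.9/10) = 1.950e+08, i.e. 82.90 dB.
The limit corresponds to 10^(88.1/10) = 6.457e+08; subtracting the fixed part leaves 4.507e+08 for the hydraulic press, i.e. 86.54 dB.
Required insertion loss = 92.0 − 86.54 = 5.46 dB.

5.5 dB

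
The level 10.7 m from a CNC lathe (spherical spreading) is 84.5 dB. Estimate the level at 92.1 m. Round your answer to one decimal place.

65.8 dB

Point-source attenuation: ΔL = 20·log₁₀(r₂/r₁) = 20·log₁₀(92.1/10.7) = 18.698 dB.
L₂ = 84.5 − 20·log₁₀(92.1/10.7) = 84.5 − 18.698 = 65.80 dB.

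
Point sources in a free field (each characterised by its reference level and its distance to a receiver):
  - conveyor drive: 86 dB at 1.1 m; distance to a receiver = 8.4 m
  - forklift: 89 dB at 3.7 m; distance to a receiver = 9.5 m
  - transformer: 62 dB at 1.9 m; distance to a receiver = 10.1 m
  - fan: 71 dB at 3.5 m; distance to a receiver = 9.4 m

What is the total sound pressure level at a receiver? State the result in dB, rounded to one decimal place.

Propagate each source to the receiver with L = L_ref − 20·log₁₀(r/r_ref), then add intensities.
conveyor drive: 86 − 20·log₁₀(8.4/1.1) = 86 − 17.66 = 68.34 dB.
forklift: 89 − 20·log₁₀(9.5/3.7) = 89 − 8.19 = 80.81 dB.
transformer: 62 − 20·log₁₀(10.1/1.9) = 62 − 14.51 = 47.49 dB.
fan: 71 − 20·log₁₀(9.4/3.5) = 71 − 8.58 = 62.42 dB.
Σ 10^(L/10) = 1.291e+08 → L_total = 10·log₁₀(1.291e+08) = 81.11 dB.

81.1 dB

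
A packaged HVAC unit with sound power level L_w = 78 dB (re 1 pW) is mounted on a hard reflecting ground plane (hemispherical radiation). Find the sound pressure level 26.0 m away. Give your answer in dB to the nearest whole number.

The power spreads over a hemisphere of area 2π·r², so L_p = L_w − 10·log₁₀(2π·r²).
2π·r² = 4247 m², 10·log₁₀ of that is 36.281 dB.
L_p = 78 − 36.281 = 41.72 dB.

42 dB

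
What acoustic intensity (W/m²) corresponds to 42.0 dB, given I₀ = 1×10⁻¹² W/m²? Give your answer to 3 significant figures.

I/I₀ = 10^(42.0/10) = 1.585e+04, so I = 1.585e+04 × 10⁻¹² W/m².

1.58e-08 W/m²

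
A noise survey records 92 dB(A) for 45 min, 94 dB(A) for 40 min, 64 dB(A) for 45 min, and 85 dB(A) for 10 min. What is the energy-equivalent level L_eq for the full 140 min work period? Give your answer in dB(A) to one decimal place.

Weight each interval's intensity by its duration and average over T = 140 min:
Σ tᵢ·10^(Lᵢ/10) = 45·10^(92/10) + 40·10^(94/10) + 45·10^(64/10) + 10·10^(85/10) = 1.751e+11.
L_eq = 10·log₁₀(1.751e+11/140) = 90.97 dB(A).

91.0 dB(A)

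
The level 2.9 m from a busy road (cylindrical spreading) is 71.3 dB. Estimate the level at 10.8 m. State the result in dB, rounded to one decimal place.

Cylindrical spreading from a line source gives a 10·log₁₀(r₂/r₁) drop.
L₂ = 71.3 − 10·log₁₀(10.8/2.9) = 71.3 − 5.710 = 65.59 dB.

65.6 dB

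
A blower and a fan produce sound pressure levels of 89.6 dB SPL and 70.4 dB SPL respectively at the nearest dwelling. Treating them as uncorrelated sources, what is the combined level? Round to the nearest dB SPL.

90 dB SPL

For uncorrelated sources the intensities add, so convert each level to linear form, sum, and take 10·log₁₀ of the total.
Σ 10^(L/10) = 10^(89.6/10) + 10^(70.4/10) = 9.230e+08.
L_total = 10·log₁₀(9.230e+08) = 89.65 dB SPL.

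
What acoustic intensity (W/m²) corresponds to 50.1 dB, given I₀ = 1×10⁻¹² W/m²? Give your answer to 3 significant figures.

I = I₀·10^(L/10) = 10⁻¹² × 10^(50.1/10) = 10^(-6.990).

1.02e-07 W/m²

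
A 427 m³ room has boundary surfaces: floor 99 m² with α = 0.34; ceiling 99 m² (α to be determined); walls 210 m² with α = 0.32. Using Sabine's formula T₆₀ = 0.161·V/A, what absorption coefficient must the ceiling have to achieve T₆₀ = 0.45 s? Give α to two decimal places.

A = 0.161·V/T₆₀ = 0.161·427/0.45 = 152.77 m² sabins.
Absorption from the other surfaces = 99·0.34 + 210·0.32 = 100.86 m², so the ceiling must supply 51.91 m² over 99 m².
α = 51.91/99 = 0.524.

0.52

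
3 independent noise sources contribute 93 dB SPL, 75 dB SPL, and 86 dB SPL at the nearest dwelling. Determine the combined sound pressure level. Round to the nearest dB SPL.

For uncorrelated sources the intensities add, so convert each level to linear form, sum, and take 10·log₁₀ of the total.
Σ 10^(L/10) = 10^(93/10) + 10^(75/10) + 10^(86/10) = 2.425e+09.
L_total = 10·log₁₀(2.425e+09) = 93.85 dB SPL.

94 dB SPL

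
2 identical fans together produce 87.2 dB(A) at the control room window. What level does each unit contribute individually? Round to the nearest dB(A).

84 dB(A)

For N identical incoherent sources L_total = L₁ + 10·log₁₀ N, so L₁ = 87.2 − 10·log₁₀(2) = 87.2 − 3.010.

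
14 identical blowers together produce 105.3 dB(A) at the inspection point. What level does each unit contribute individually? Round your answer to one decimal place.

93.8 dB(A)

14 equal contributions raise the level by 10·log₁₀ 14 = 11.461 dB, so each unit alone gives 105.3 − 11.461.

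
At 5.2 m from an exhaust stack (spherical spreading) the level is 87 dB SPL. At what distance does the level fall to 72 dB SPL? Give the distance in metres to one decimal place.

The 15.0 dB drop corresponds to a distance ratio of 10^(15.0/20) for a point source.
r₂ = 5.2·10^((87−72)/20) = 5.2·10^(15.0/20) = 29.24 m.

29.2 m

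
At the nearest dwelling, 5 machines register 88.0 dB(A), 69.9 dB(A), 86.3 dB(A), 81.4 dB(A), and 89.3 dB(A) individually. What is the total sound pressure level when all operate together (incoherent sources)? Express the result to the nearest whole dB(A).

93 dB(A)

Incoherent sources combine by intensity addition: L_total = 10·log₁₀(Σ 10^(L_i/10)).
Σ 10^(L/10) = 10^(88.0/10) + 10^(69.9/10) + 10^(86.3/10) + 10^(81.4/10) + 10^(89.3/10) = 2.056e+09.
L_total = 10·log₁₀(2.056e+09) = 93.13 dB(A).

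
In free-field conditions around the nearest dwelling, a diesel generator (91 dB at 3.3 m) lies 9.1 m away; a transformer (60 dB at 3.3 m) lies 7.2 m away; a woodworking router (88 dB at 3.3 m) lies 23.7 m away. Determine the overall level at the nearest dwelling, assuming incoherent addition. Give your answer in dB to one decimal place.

82.5 dB

Propagate each source to the receiver with L = L_ref − 20·log₁₀(r/r_ref), then add intensities.
diesel generator: 91 − 20·log₁₀(9.1/3.3) = 91 − 8.81 = 82.19 dB.
transformer: 60 − 20·log₁₀(7.2/3.3) = 60 − 6.78 = 53.22 dB.
woodworking router: 88 − 20·log₁₀(23.7/3.3) = 88 − 17.12 = 70.88 dB.
Σ 10^(L/10) = 1.780e+08 → L_total = 10·log₁₀(1.780e+08) = 82.50 dB.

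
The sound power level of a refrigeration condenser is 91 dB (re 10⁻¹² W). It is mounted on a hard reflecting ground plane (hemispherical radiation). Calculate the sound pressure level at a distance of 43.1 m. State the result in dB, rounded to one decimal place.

50.3 dB

The power spreads over a hemisphere of area 2π·r², so L_p = L_w − 10·log₁₀(2π·r²).
2π·r² = 1.167e+04 m², 10·log₁₀ of that is 40.671 dB.
L_p = 91 − 40.671 = 50.33 dB.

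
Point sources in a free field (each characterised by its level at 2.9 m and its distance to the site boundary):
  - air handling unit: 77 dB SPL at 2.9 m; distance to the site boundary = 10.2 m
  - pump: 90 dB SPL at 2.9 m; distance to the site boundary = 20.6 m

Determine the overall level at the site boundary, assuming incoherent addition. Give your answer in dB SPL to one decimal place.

First find each source's level at the receiver (point-source: −20·log₁₀(r/r_ref)), then combine on an intensity basis.
air handling unit: 77 − 20·log₁₀(10.2/2.9) = 77 − 10.92 = 66.08 dB SPL.
pump: 90 − 20·log₁₀(20.6/2.9) = 90 − 17.03 = 72.97 dB SPL.
Σ 10^(L/10) = 2.387e+07 → L_total = 10·log₁₀(2.387e+07) = 73.78 dB SPL.

73.8 dB SPL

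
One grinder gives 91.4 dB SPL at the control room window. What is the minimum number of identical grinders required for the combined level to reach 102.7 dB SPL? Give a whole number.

The shortfall is 102.7 − 91.4 = 11.3 dB, and N units add 10·log₁₀ N, so need 10·log₁₀ N ≥ 11.3.
N ≥ 10^(11.3/10) = 13.490, so N = 14.

14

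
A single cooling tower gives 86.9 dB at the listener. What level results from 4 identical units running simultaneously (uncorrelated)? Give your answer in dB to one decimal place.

92.9 dB

With 4 equal, uncorrelated contributions the intensity is 4× that of one unit, giving a rise of 10·log₁₀ 4.
L_total = 86.9 + 10·log₁₀(4) = 86.9 + 6.021 = 92.92 dB.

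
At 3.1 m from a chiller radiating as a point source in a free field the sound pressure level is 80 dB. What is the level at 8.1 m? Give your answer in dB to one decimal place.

71.7 dB

For a point source, L₂ = L₁ − 20·log₁₀(r₂/r₁).
L₂ = 80 − 20·log₁₀(8.1/3.1) = 80 − 8.342 = 71.66 dB.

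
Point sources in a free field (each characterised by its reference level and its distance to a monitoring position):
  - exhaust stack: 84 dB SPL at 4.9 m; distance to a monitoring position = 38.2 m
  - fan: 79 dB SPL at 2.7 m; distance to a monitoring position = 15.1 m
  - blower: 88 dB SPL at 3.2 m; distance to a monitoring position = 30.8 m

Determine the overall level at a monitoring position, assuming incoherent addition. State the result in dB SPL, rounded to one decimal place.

First find each source's level at the receiver (point-source: −20·log₁₀(r/r_ref)), then combine on an intensity basis.
exhaust stack: 84 − 20·log₁₀(38.2/4.9) = 84 − 17.84 = 66.16 dB SPL.
fan: 79 − 20·log₁₀(15.1/2.7) = 79 − 14.95 = 64.05 dB SPL.
blower: 88 − 20·log₁₀(30.8/3.2) = 88 − 19.67 = 68.33 dB SPL.
Σ 10^(L/10) = 1.348e+07 → L_total = 10·log₁₀(1.348e+07) = 71.30 dB SPL.

71.3 dB SPL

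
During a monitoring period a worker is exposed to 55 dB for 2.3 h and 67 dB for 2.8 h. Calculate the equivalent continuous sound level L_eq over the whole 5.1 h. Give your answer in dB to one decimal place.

L_eq = 10·log₁₀[(1/T)·Σ tᵢ·10^(Lᵢ/10)] with T = 5.1 h.
Σ tᵢ·10^(Lᵢ/10) = 2.3·10^(55/10) + 2.8·10^(67/10) = 1.476e+07.
L_eq = 10·log₁₀(1.476e+07/5.1) = 64.62 dB.

64.6 dB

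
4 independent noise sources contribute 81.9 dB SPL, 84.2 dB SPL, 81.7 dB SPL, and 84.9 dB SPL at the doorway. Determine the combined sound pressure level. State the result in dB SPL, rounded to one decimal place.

89.4 dB SPL

Incoherent sources combine by intensity addition: L_total = 10·log₁₀(Σ 10^(L_i/10)).
Σ 10^(L/10) = 10^(81.9/10) + 10^(84.2/10) + 10^(81.7/10) + 10^(84.9/10) = 8.748e+08.
L_total = 10·log₁₀(8.748e+08) = 89.42 dB SPL.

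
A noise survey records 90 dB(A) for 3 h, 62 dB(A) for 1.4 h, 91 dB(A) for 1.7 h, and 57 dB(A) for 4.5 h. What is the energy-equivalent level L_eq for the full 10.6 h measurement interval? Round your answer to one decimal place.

The energy average is taken in the linear domain: L_eq = 10·log₁₀[(Σ tᵢ·10^(Lᵢ/10))/T], T = 10.6 h.
Σ tᵢ·10^(Lᵢ/10) = 3·10^(90/10) + 1.4·10^(62/10) + 1.7·10^(91/10) + 4.5·10^(57/10) = 5.145e+09.
L_eq = 10·log₁₀(5.145e+09/10.6) = 86.86 dB(A).

86.9 dB(A)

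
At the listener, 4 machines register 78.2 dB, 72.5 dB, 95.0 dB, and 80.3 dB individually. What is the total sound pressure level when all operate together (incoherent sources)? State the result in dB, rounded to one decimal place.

For uncorrelated sources the intensities add, so convert each level to linear form, sum, and take 10·log₁₀ of the total.
Σ 10^(L/10) = 10^(78.2/10) + 10^(72.5/10) + 10^(95.0/10) + 10^(80.3/10) = 3.353e+09.
L_total = 10·log₁₀(3.353e+09) = 95.25 dB.

95.3 dB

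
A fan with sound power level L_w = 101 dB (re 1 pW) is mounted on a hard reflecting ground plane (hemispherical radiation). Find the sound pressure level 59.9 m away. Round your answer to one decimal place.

57.5 dB

The power spreads over a hemisphere of area 2π·r², so L_p = L_w − 10·log₁₀(2π·r²).
2π·r² = 2.254e+04 m², 10·log₁₀ of that is 43.530 dB.
L_p = 101 − 43.530 = 57.47 dB.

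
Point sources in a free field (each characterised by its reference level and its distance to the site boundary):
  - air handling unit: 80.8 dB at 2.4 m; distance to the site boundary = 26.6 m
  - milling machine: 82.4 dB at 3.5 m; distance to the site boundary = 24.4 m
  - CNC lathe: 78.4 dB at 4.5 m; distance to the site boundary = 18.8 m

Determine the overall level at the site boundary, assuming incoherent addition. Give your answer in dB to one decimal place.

69.3 dB

Apply inverse-square spreading to bring every level to the receiver, then sum 10^(L/10).
air handling unit: 80.8 − 20·log₁₀(26.6/2.4) = 80.8 − 20.89 = 59.91 dB.
milling machine: 82.4 − 20·log₁₀(24.4/3.5) = 82.4 − 16.87 = 65.53 dB.
CNC lathe: 78.4 − 20·log₁₀(18.8/4.5) = 78.4 − 12.42 = 65.98 dB.
Σ 10^(L/10) = 8.518e+06 → L_total = 10·log₁₀(8.518e+06) = 69.30 dB.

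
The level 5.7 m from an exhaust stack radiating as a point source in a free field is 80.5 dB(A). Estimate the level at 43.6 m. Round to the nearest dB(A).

63 dB(A)

For a point source, L₂ = L₁ − 20·log₁₀(r₂/r₁).
L₂ = 80.5 − 20·log₁₀(43.6/5.7) = 80.5 − 17.672 = 62.83 dB(A).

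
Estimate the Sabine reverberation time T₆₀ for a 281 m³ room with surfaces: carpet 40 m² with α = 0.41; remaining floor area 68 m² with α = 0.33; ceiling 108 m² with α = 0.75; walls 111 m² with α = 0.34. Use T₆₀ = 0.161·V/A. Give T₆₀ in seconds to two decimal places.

Summing Sᵢαᵢ: 40·0.41 + 68·0.33 + 108·0.75 + 111·0.34 = 157.58 m².
T₆₀ = 0.161·V/A = 0.161·281/157.58 = 0.287 s.

0.29 s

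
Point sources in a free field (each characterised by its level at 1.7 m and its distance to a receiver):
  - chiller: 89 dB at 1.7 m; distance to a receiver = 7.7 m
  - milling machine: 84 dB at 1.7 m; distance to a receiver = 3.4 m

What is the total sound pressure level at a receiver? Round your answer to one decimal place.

Apply inverse-square spreading to bring every level to the receiver, then sum 10^(L/10).
chiller: 89 − 20·log₁₀(7.7/1.7) = 89 − 13.12 = 75.88 dB.
milling machine: 84 − 20·log₁₀(3.4/1.7) = 84 − 6.02 = 77.98 dB.
Σ 10^(L/10) = 1.015e+08 → L_total = 10·log₁₀(1.015e+08) = 80.07 dB.

80.1 dB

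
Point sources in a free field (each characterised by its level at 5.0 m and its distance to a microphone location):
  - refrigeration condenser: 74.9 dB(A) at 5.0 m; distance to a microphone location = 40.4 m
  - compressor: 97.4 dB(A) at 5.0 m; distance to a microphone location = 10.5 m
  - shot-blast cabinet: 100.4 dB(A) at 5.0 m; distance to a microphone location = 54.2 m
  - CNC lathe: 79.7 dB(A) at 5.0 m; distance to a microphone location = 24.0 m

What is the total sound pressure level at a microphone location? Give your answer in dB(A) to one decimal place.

Apply inverse-square spreading to bring every level to the receiver, then sum 10^(L/10).
refrigeration condenser: 74.9 − 20·log₁₀(40.4/5.0) = 74.9 − 18.15 = 56.75 dB(A).
compressor: 97.4 − 20·log₁₀(10.5/5.0) = 97.4 − 6.44 = 90.96 dB(A).
shot-blast cabinet: 100.4 − 20·log₁₀(54.2/5.0) = 100.4 − 20.70 = 79.70 dB(A).
CNC lathe: 79.7 − 20·log₁₀(24.0/5.0) = 79.7 − 13.62 = 66.08 dB(A).
Σ 10^(L/10) = 1.344e+09 → L_total = 10·log₁₀(1.344e+09) = 91.28 dB(A).

91.3 dB(A)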